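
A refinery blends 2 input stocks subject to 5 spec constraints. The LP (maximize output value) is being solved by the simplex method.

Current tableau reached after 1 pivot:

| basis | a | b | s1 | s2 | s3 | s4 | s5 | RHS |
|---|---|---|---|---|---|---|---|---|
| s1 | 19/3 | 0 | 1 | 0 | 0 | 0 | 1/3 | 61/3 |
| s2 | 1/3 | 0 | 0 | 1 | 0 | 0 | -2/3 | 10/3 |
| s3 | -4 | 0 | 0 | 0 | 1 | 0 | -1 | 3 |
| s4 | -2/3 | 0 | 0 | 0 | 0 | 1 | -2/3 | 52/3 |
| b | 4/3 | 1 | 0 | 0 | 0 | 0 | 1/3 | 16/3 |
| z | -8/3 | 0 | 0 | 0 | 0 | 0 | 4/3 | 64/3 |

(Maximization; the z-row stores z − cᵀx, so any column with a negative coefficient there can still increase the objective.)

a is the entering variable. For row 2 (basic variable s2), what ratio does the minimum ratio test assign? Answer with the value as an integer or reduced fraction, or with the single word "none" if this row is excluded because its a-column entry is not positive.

Ratio = RHS / (a entry) = (10/3) / (1/3) = 10.

10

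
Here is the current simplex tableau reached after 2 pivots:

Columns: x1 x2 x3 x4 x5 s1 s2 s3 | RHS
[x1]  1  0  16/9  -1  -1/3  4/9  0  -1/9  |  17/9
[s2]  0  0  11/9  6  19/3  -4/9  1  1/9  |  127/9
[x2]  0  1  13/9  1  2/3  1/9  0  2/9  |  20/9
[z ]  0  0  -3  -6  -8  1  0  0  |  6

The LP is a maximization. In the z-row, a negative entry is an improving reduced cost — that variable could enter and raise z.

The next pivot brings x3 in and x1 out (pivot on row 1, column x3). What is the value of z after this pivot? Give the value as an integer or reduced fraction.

147/16

Minimum ratio for x3: (17/9)/(16/9) = 17/16.
z changes by −(z-row coeff of x3)·ratio = −(-3)·(17/16) = 51/16.
New z = 6 + (51/16) = 147/16.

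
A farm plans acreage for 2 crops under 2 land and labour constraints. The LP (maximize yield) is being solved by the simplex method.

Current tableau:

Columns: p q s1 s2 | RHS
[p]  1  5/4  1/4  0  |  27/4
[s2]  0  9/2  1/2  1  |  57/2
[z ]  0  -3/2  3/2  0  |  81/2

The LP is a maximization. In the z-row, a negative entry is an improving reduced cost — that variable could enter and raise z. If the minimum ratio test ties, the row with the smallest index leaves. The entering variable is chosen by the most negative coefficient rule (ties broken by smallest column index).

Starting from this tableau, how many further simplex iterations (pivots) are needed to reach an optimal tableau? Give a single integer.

pivot: q in, p out → z = 243/5
No improving column remains; optimal.

1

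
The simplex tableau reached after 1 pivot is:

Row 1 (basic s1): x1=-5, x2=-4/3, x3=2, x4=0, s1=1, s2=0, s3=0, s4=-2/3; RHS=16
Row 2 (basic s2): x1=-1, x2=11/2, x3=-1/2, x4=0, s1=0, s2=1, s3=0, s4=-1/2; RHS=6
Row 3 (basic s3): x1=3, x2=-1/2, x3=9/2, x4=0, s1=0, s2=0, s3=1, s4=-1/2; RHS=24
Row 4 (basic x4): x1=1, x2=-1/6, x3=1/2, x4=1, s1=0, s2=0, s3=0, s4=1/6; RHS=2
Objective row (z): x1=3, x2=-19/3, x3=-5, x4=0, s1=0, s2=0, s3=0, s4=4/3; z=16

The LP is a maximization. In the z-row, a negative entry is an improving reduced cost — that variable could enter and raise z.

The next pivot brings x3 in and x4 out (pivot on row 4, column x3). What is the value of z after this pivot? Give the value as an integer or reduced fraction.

Minimum ratio for x3: 2/(1/2) = 4.
z changes by −(z-row coeff of x3)·ratio = −(-5)·4 = 20.
New z = 16 + 20 = 36.

36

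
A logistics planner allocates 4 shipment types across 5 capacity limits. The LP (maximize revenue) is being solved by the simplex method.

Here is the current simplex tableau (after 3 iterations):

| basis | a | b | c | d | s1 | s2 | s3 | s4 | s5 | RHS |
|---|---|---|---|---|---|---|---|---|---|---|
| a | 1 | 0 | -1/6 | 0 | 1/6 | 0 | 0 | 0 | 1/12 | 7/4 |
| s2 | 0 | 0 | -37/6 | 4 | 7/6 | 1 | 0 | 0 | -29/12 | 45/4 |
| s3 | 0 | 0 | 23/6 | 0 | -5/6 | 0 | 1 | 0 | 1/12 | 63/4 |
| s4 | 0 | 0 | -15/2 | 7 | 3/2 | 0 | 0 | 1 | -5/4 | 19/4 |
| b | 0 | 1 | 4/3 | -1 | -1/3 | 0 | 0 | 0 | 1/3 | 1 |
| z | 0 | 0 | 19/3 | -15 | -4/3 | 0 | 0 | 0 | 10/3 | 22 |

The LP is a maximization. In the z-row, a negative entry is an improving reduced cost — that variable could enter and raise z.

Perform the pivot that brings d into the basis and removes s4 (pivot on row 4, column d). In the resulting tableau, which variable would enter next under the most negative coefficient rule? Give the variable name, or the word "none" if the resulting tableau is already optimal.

Pivot element 7. New z-row = old z-row − (-15)·(row 4/7).
Updated z-row coefficients: a: 0, b: 0, c: -409/42, d: 0, s1: 79/42, s2: 0, s3: 0, s4: 15/7, s5: 55/84.
The most negative is -409/42 in column c, so c would enter next.

c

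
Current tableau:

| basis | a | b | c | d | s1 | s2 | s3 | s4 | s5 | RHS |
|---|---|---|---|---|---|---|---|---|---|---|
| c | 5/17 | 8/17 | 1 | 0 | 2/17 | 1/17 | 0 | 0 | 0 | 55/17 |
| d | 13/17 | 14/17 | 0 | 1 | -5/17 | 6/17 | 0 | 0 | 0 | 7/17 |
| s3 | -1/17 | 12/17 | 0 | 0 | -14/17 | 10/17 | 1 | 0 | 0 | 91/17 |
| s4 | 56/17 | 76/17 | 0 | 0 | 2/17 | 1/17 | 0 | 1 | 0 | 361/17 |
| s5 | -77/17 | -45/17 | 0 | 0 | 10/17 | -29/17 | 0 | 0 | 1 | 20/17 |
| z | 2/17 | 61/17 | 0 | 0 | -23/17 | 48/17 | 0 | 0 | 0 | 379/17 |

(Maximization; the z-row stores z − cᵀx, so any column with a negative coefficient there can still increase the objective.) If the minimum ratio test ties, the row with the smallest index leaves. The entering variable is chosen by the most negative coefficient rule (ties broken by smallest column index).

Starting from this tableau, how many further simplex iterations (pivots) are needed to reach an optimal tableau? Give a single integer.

2

pivot: s1 in, s5 out → z = 25
pivot: a in, c out → z = 203/4
No improving column remains; optimal.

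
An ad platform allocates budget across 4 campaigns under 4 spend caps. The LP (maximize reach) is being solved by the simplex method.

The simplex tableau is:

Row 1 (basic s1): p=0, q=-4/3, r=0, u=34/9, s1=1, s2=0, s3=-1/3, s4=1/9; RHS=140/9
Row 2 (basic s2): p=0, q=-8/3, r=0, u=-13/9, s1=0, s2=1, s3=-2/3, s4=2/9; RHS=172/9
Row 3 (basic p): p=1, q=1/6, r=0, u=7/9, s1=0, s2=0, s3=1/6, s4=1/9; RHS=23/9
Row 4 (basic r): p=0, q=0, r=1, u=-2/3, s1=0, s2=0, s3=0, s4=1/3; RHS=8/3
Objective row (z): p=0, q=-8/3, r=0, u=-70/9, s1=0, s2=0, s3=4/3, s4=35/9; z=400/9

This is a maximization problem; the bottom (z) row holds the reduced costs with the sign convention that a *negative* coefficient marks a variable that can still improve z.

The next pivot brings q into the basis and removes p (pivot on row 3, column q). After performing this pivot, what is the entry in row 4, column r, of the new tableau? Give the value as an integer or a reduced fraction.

Pivot element is row 3, column q: 1/6.
Normalize row 3: new (row 3, r) = 0/(1/6) = 0.
row 4 ← row 4 − 0·(new row 3): 1 − 0·0 = 1.

1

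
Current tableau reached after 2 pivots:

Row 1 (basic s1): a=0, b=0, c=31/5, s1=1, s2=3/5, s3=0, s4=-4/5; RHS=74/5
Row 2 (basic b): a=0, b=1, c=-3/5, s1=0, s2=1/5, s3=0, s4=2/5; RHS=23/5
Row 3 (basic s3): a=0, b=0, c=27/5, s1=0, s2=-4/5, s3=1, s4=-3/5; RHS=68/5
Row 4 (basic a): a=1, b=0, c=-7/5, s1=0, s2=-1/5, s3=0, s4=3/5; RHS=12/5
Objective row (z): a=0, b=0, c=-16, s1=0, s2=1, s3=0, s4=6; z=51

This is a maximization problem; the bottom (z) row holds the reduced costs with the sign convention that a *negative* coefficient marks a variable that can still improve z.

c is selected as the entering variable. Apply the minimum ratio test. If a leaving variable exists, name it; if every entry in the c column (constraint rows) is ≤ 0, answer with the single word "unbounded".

Ratios: row 1 (s1): (74/5)/(31/5) = 74/31; row 2 (b): entry -3/5 ≤ 0, skip; row 3 (s3): (68/5)/(27/5) = 68/27; row 4 (a): entry -7/5 ≤ 0, skip.
Minimum ratio is in the s1 row, so s1 leaves.

s1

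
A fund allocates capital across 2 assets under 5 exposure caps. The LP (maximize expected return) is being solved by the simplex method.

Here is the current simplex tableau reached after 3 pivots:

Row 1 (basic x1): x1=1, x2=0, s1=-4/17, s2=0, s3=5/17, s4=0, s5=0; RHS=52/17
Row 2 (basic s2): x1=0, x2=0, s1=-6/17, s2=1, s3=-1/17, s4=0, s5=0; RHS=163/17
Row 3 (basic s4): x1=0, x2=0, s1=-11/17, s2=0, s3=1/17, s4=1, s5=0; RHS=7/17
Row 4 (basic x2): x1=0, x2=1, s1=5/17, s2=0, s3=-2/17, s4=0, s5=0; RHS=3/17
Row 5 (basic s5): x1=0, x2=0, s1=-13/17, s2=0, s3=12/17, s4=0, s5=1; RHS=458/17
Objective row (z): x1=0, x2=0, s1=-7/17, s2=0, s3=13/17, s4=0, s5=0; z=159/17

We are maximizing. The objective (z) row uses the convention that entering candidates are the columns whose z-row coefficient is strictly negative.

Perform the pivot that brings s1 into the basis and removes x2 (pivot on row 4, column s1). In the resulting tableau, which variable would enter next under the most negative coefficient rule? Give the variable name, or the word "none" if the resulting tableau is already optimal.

none

Pivot element 5/17. New z-row = old z-row − (-7/17)·(row 4/(5/17)).
Updated z-row coefficients: x1: 0, x2: 7/5, s1: 0, s2: 0, s3: 3/5, s4: 0, s5: 0.
No coefficient is strictly negative; the tableau after this pivot is optimal.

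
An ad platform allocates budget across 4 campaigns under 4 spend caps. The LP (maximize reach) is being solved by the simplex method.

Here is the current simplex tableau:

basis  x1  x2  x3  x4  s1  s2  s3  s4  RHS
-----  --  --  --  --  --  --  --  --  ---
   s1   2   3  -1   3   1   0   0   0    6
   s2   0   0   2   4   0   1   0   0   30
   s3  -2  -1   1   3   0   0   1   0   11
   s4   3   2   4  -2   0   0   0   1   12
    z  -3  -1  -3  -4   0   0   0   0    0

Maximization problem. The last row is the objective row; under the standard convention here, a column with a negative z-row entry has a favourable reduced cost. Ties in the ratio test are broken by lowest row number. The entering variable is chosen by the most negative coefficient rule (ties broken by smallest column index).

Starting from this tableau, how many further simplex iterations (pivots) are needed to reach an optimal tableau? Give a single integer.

pivot: x4 in, s1 out → z = 8
pivot: x3 in, s3 out → z = 113/6
pivot: x1 in, s4 out → z = 1657/66
No improving column remains; optimal.

3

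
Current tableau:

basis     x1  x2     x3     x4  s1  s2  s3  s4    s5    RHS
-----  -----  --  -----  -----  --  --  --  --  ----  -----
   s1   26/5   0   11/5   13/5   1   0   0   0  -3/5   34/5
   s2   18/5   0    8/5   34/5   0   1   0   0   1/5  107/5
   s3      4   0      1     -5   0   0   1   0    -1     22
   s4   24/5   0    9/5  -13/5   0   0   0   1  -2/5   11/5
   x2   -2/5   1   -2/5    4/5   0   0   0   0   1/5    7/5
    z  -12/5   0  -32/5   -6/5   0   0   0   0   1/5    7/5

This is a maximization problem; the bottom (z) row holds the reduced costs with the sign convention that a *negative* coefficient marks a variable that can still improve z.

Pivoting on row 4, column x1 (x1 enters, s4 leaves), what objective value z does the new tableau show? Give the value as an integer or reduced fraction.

5/2

Minimum ratio for x1: (11/5)/(24/5) = 11/24.
z changes by −(z-row coeff of x1)·ratio = −(-12/5)·(11/24) = 11/10.
New z = 7/5 + (11/10) = 5/2.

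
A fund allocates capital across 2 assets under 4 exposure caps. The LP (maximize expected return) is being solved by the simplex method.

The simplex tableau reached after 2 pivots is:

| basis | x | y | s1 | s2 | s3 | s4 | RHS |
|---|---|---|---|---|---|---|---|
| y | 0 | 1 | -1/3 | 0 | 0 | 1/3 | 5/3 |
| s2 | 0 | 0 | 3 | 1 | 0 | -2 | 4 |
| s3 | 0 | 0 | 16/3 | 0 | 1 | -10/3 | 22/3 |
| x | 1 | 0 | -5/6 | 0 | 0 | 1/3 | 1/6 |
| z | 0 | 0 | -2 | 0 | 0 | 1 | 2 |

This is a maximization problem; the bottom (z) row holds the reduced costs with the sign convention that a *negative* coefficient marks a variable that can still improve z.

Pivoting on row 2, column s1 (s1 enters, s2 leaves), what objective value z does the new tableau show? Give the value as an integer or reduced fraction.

14/3

Minimum ratio for s1: 4/3 = 4/3.
z changes by −(z-row coeff of s1)·ratio = −(-2)·(4/3) = 8/3.
New z = 2 + (8/3) = 14/3.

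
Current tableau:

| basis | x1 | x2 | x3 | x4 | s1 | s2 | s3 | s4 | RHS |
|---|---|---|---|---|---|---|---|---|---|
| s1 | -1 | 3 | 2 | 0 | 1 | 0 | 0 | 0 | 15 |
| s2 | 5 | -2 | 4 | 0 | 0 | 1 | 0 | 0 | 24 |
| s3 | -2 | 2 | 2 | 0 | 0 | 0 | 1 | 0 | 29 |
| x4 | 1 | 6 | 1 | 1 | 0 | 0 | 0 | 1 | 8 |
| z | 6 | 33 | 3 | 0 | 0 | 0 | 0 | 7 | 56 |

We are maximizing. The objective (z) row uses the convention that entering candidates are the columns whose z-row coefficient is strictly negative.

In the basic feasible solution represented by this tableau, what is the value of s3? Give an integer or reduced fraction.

29

s3 is basic (row 3); its value is the RHS of that row: 29.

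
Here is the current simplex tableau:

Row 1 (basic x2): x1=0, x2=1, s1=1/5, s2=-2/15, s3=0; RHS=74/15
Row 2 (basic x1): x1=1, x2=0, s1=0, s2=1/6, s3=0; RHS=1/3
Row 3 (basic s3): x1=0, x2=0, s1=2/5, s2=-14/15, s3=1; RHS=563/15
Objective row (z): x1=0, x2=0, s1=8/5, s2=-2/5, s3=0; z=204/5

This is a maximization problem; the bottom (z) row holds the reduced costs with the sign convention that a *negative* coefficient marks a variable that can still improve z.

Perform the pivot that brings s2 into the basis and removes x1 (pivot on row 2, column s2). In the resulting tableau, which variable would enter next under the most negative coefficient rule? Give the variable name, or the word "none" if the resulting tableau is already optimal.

none

Pivot element 1/6. New z-row = old z-row − (-2/5)·(row 2/(1/6)).
Updated z-row coefficients: x1: 12/5, x2: 0, s1: 8/5, s2: 0, s3: 0.
No coefficient is strictly negative; the tableau after this pivot is optimal.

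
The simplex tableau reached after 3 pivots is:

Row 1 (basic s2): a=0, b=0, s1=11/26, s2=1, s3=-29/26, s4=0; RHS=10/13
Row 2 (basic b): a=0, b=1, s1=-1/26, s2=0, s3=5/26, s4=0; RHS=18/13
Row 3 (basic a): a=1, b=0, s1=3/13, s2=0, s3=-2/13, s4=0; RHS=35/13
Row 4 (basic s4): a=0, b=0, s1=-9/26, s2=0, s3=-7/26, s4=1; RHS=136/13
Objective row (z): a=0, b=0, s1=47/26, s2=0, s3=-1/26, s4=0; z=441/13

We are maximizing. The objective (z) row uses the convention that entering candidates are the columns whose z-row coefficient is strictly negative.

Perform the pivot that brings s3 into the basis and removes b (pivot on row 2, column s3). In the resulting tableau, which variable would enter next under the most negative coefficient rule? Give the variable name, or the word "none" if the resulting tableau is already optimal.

Pivot element 5/26. New z-row = old z-row − (-1/26)·(row 2/(5/26)).
Updated z-row coefficients: a: 0, b: 1/5, s1: 9/5, s2: 0, s3: 0, s4: 0.
No coefficient is strictly negative; the tableau after this pivot is optimal.

none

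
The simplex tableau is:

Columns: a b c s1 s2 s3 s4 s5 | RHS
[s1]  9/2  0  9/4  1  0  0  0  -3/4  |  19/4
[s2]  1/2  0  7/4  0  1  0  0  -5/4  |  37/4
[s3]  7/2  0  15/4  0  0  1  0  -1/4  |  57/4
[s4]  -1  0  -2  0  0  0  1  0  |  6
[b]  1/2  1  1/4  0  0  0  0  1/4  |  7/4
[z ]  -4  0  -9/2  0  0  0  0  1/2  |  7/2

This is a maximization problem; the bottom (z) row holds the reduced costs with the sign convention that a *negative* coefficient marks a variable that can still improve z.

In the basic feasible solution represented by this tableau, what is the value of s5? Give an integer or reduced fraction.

s5 is nonbasic (not in the basis column), so its value in the current BFS is 0.

0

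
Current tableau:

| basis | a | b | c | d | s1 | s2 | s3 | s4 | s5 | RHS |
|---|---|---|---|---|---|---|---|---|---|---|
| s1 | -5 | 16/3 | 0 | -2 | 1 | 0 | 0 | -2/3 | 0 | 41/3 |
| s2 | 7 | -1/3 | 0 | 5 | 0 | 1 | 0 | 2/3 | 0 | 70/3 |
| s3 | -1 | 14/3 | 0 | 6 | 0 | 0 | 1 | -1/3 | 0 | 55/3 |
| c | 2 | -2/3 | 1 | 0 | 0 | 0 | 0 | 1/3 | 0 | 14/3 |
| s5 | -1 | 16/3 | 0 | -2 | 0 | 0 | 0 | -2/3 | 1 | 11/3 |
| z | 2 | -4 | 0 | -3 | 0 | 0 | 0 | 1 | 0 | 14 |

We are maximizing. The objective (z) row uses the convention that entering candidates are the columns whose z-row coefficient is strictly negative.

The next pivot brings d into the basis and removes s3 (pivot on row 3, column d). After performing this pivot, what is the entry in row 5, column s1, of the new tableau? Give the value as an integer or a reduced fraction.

0

Pivot element is row 3, column d: 6.
Normalize row 3: new (row 3, s1) = 0/6 = 0.
row 5 ← row 5 − (-2)·(new row 3): 0 − (-2)·0 = 0.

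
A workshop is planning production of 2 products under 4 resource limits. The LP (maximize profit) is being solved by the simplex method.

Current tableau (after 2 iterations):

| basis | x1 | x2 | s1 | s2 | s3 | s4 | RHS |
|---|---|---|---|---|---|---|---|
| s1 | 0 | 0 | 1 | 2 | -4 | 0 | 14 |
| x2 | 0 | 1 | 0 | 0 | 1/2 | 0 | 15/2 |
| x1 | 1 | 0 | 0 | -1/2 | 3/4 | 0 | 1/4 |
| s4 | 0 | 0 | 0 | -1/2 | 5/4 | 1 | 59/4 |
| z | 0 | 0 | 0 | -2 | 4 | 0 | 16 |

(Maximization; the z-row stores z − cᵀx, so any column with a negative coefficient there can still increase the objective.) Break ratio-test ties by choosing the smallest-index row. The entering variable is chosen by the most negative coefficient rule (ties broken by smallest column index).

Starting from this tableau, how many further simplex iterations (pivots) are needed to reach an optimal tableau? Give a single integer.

1

pivot: s2 in, s1 out → z = 30
No improving column remains; optimal.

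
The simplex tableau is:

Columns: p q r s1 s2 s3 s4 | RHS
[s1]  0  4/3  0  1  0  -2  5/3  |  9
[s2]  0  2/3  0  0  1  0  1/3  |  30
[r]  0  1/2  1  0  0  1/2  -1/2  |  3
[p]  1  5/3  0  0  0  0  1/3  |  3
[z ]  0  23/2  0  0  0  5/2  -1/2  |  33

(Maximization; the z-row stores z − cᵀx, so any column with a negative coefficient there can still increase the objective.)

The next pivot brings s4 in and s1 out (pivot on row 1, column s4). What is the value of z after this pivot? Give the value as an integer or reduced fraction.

357/10

Minimum ratio for s4: 9/(5/3) = 27/5.
z changes by −(z-row coeff of s4)·ratio = −(-1/2)·(27/5) = 27/10.
New z = 33 + (27/10) = 357/10.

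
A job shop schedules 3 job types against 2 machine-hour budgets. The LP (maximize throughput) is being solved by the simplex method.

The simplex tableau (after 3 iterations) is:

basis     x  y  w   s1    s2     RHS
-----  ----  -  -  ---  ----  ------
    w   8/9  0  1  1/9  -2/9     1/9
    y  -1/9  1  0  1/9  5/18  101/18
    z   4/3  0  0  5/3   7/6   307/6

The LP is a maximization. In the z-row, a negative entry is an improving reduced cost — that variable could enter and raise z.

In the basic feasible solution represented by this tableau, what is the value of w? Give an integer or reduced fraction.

1/9

w is basic (row 1); its value is the RHS of that row: 1/9.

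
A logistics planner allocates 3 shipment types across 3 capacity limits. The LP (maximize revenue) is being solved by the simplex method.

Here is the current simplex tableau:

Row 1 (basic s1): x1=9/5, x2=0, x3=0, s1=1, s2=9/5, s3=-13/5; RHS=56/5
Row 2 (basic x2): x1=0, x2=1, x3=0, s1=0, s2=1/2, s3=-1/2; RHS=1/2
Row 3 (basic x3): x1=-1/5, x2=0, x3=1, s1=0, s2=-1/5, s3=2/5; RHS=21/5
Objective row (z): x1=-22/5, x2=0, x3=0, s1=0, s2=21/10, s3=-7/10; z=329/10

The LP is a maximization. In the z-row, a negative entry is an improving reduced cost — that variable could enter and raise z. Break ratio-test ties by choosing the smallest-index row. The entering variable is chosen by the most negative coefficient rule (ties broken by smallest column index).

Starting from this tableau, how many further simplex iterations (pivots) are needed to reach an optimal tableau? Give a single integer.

2

pivot: x1 in, s1 out → z = 1085/18
pivot: s3 in, x3 out → z = 406
No improving column remains; optimal.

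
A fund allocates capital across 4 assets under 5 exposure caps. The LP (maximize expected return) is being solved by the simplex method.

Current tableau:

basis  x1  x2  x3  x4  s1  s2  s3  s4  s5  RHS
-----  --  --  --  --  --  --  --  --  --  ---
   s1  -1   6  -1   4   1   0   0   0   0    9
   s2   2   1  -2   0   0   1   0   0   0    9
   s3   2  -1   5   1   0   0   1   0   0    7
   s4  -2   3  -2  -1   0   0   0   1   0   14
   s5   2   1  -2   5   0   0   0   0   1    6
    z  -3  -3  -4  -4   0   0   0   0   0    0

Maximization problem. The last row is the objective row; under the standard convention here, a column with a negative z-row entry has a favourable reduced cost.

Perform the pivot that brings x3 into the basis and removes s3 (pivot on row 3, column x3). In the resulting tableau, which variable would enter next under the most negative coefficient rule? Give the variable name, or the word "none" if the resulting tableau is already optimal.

Pivot element 5. New z-row = old z-row − (-4)·(row 3/5).
Updated z-row coefficients: x1: -7/5, x2: -19/5, x3: 0, x4: -16/5, s1: 0, s2: 0, s3: 4/5, s4: 0, s5: 0.
The most negative is -19/5 in column x2, so x2 would enter next.

x2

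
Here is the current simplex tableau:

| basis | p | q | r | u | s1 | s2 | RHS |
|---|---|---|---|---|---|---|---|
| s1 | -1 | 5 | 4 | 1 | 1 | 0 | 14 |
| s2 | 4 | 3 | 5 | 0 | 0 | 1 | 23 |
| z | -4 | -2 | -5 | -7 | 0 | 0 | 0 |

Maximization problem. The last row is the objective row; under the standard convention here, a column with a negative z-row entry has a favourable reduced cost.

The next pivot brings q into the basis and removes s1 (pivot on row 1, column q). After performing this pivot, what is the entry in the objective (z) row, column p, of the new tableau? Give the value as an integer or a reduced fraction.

Pivot element is row 1, column q: 5.
Normalize row 1: new (row 1, p) = (-1)/5 = -1/5.
z-row ← z-row − (-2)·(new row 1): -4 − (-2)·(-1/5) = -22/5.

-22/5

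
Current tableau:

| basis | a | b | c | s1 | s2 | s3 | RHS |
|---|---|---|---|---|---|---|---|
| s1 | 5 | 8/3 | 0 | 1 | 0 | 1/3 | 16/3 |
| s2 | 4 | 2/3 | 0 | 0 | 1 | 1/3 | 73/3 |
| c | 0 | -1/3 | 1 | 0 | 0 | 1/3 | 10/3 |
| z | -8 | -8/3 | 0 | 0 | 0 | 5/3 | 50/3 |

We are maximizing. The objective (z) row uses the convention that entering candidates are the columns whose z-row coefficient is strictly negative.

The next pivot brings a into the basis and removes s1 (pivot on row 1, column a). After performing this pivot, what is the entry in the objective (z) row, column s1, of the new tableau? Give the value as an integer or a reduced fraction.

8/5

Pivot element is row 1, column a: 5.
Normalize row 1: new (row 1, s1) = 1/5 = 1/5.
z-row ← z-row − (-8)·(new row 1): 0 − (-8)·(1/5) = 8/5.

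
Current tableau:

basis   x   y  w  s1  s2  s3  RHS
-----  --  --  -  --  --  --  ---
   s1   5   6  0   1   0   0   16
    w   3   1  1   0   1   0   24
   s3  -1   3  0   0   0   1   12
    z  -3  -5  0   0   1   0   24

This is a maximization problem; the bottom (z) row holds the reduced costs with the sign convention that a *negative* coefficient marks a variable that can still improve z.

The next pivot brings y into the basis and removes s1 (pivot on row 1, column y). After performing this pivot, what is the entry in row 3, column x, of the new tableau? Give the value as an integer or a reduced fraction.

Pivot element is row 1, column y: 6.
Normalize row 1: new (row 1, x) = 5/6 = 5/6.
row 3 ← row 3 − 3·(new row 1): -1 − 3·(5/6) = -7/2.

-7/2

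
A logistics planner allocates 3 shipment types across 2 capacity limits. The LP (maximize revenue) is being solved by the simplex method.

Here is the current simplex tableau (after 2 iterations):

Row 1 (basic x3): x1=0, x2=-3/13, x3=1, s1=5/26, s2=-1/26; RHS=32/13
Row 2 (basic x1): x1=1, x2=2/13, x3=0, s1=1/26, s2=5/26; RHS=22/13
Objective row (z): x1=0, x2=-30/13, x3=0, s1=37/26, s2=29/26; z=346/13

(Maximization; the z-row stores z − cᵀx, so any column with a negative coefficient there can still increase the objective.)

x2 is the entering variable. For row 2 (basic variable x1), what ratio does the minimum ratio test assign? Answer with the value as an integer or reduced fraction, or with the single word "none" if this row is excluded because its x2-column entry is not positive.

11

Ratio = RHS / (x2 entry) = (22/13) / (2/13) = 11.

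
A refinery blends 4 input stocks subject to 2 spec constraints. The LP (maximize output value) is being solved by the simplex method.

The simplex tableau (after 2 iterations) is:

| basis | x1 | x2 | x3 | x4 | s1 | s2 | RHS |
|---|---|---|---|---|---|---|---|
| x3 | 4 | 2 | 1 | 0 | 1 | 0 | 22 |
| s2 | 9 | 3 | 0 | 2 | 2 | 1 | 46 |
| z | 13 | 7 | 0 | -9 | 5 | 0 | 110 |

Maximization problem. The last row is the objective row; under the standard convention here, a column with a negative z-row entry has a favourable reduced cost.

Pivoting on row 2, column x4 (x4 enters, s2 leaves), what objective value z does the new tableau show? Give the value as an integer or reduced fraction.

Minimum ratio for x4: 46/2 = 23.
z changes by −(z-row coeff of x4)·ratio = −(-9)·23 = 207.
New z = 110 + 207 = 317.

317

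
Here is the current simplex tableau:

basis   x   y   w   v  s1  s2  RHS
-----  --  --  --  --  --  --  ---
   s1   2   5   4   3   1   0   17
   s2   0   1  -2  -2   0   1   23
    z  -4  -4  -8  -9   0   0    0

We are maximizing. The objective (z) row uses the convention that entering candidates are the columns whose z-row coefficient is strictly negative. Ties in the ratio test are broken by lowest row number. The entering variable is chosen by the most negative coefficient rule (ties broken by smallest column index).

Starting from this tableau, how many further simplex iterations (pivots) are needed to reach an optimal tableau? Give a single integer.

pivot: v in, s1 out → z = 51
No improving column remains; optimal.

1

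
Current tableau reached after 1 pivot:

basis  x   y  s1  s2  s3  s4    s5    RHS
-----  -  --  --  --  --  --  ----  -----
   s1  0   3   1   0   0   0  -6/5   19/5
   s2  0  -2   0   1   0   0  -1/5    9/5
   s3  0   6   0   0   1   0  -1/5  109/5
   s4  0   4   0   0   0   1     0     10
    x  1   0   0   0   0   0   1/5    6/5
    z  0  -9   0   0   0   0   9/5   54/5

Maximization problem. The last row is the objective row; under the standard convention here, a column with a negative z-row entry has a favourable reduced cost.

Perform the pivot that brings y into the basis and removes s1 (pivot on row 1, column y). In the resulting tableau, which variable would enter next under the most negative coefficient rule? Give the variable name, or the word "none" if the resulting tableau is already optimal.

s5

Pivot element 3. New z-row = old z-row − (-9)·(row 1/3).
Updated z-row coefficients: x: 0, y: 0, s1: 3, s2: 0, s3: 0, s4: 0, s5: -9/5.
The most negative is -9/5 in column s5, so s5 would enter next.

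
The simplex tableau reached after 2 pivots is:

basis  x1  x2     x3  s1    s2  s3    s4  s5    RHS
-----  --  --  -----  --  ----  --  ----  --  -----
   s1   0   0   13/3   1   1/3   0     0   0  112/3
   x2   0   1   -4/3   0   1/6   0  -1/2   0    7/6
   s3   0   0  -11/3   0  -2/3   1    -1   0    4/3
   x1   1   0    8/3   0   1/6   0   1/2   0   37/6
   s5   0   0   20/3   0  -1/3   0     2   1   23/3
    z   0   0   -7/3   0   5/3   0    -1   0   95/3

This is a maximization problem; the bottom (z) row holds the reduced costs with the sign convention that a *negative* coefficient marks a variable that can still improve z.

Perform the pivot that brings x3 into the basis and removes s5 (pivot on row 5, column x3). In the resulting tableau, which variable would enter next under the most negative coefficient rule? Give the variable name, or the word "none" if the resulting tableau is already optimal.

Pivot element 20/3. New z-row = old z-row − (-7/3)·(row 5/(20/3)).
Updated z-row coefficients: x1: 0, x2: 0, x3: 0, s1: 0, s2: 31/20, s3: 0, s4: -3/10, s5: 7/20.
The most negative is -3/10 in column s4, so s4 would enter next.

s4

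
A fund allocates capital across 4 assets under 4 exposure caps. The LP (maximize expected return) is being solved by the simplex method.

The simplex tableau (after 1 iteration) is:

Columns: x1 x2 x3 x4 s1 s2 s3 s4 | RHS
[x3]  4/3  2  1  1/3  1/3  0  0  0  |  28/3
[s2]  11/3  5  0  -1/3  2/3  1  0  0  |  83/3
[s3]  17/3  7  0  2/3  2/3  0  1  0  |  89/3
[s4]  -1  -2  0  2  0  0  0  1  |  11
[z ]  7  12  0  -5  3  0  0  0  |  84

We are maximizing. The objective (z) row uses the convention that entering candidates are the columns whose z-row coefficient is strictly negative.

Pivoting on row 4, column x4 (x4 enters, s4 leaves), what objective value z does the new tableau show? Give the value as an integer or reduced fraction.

223/2

Minimum ratio for x4: 11/2 = 11/2.
z changes by −(z-row coeff of x4)·ratio = −(-5)·(11/2) = 55/2.
New z = 84 + (55/2) = 223/2.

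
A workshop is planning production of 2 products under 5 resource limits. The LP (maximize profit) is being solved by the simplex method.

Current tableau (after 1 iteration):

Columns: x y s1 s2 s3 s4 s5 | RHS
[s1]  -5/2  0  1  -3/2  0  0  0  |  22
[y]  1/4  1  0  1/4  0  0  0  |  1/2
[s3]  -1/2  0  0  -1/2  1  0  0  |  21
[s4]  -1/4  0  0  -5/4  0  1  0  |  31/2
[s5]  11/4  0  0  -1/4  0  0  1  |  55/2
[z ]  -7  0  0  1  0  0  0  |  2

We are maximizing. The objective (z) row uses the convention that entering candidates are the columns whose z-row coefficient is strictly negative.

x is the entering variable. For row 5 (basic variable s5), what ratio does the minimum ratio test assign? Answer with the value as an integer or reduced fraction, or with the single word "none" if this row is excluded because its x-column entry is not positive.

Ratio = RHS / (x entry) = (55/2) / (11/4) = 10.

10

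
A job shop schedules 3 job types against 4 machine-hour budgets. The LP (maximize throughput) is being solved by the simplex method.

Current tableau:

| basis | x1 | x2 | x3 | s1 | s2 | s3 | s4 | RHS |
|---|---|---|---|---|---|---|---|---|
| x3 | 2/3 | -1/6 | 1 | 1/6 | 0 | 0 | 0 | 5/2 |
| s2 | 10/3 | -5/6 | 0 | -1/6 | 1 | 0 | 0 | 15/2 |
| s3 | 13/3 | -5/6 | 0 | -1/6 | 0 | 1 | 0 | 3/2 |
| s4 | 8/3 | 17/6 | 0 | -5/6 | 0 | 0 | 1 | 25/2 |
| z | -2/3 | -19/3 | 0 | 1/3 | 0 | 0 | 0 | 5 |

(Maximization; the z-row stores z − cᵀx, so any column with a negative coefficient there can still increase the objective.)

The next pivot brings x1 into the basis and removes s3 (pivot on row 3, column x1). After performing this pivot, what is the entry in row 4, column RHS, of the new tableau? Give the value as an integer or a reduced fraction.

Pivot element is row 3, column x1: 13/3.
Normalize row 3: new (row 3, RHS) = (3/2)/(13/3) = 9/26.
row 4 ← row 4 − (8/3)·(new row 3): 25/2 − (8/3)·(9/26) = 301/26.

301/26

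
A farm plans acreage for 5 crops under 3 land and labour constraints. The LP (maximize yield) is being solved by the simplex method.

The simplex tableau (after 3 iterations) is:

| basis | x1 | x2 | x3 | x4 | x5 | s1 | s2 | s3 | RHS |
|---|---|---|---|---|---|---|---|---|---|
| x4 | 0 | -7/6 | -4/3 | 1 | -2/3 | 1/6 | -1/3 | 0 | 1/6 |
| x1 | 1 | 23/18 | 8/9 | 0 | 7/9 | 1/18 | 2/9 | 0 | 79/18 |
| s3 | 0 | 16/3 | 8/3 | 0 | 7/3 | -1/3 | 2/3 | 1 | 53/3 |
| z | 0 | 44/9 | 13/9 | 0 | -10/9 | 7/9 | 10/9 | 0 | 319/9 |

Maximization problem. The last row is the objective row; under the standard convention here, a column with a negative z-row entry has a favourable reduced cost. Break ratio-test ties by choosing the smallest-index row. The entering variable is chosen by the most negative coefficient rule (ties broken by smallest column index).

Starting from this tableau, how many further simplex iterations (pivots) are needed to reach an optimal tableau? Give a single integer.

pivot: x5 in, x1 out → z = 292/7
No improving column remains; optimal.

1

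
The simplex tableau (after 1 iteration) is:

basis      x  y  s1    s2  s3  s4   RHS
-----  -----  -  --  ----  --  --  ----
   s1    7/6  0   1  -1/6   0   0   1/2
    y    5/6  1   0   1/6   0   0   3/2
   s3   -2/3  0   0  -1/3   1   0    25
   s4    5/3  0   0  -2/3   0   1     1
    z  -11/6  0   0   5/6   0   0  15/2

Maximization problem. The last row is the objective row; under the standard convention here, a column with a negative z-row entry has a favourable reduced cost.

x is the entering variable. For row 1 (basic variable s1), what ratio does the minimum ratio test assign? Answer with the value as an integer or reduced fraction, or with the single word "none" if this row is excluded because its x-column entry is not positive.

3/7

Ratio = RHS / (x entry) = (1/2) / (7/6) = 3/7.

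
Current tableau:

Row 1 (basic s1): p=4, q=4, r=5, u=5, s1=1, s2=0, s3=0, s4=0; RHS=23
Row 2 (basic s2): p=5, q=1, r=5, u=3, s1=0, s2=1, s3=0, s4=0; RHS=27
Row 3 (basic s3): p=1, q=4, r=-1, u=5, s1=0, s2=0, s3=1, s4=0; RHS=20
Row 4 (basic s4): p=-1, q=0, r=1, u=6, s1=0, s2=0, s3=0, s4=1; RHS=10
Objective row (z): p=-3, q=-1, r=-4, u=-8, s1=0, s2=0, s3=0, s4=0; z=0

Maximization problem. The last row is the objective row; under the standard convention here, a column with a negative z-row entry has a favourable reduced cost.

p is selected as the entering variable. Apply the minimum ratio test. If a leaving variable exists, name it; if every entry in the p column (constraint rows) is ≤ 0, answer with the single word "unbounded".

s2

Ratios: row 1 (s1): 23/4 = 23/4; row 2 (s2): 27/5 = 27/5; row 3 (s3): 20/1 = 20; row 4 (s4): entry -1 ≤ 0, skip.
Minimum ratio is in the s2 row, so s2 leaves.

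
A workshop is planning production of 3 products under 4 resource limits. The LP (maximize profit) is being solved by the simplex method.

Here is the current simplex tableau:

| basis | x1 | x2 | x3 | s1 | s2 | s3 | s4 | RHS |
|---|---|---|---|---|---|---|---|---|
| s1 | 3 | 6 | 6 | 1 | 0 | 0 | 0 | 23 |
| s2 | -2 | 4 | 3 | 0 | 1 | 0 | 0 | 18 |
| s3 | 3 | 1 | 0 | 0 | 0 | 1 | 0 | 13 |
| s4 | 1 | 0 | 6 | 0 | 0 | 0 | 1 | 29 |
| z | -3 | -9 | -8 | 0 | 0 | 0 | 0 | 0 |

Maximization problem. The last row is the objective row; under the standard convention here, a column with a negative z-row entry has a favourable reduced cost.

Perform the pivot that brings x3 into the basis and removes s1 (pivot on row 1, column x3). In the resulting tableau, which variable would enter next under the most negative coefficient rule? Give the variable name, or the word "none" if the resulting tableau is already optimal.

x2

Pivot element 6. New z-row = old z-row − (-8)·(row 1/6).
Updated z-row coefficients: x1: 1, x2: -1, x3: 0, s1: 4/3, s2: 0, s3: 0, s4: 0.
The most negative is -1 in column x2, so x2 would enter next.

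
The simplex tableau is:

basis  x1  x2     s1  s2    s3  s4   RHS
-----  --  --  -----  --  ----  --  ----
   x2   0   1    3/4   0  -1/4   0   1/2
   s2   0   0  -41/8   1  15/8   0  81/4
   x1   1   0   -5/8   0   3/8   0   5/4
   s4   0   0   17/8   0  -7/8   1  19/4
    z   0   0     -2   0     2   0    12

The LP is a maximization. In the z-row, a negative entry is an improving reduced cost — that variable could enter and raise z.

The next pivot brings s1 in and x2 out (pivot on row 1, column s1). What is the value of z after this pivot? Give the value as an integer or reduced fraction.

Minimum ratio for s1: (1/2)/(3/4) = 2/3.
z changes by −(z-row coeff of s1)·ratio = −(-2)·(2/3) = 4/3.
New z = 12 + (4/3) = 40/3.

40/3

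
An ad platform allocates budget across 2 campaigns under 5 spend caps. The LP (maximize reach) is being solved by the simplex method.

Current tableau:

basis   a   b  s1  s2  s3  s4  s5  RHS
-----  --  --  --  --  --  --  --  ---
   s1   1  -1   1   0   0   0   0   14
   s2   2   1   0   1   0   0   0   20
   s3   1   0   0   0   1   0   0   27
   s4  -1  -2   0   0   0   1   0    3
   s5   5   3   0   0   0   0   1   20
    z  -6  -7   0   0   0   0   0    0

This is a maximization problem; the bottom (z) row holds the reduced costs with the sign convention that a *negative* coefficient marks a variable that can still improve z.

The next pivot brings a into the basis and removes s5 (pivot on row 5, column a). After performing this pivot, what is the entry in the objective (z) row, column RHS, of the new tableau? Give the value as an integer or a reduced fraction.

24

Pivot element is row 5, column a: 5.
Normalize row 5: new (row 5, RHS) = 20/5 = 4.
z-row ← z-row − (-6)·(new row 5): 0 − (-6)·4 = 24.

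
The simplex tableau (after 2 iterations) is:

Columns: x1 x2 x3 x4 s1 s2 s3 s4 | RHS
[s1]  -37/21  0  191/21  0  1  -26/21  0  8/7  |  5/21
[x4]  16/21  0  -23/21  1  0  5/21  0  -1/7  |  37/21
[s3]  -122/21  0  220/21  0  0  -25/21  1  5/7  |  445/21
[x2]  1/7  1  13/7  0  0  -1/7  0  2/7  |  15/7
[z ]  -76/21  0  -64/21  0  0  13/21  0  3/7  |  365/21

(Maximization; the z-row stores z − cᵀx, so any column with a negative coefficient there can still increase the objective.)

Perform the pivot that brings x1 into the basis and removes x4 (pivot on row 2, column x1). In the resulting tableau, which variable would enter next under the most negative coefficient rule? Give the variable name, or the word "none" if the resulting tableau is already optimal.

Pivot element 16/21. New z-row = old z-row − (-76/21)·(row 2/(16/21)).
Updated z-row coefficients: x1: 0, x2: 0, x3: -33/4, x4: 19/4, s1: 0, s2: 7/4, s3: 0, s4: -1/4.
The most negative is -33/4 in column x3, so x3 would enter next.

x3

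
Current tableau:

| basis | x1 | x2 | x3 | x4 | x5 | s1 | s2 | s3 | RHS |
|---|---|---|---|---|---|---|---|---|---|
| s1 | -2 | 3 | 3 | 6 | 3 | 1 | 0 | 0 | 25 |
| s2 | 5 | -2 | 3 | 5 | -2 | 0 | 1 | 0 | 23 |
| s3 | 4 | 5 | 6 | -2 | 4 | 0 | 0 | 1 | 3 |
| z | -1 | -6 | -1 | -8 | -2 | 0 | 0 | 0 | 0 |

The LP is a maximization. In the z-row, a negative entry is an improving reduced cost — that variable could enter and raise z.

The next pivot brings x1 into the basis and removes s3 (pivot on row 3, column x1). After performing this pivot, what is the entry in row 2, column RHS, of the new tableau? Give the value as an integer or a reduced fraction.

77/4

Pivot element is row 3, column x1: 4.
Normalize row 3: new (row 3, RHS) = 3/4 = 3/4.
row 2 ← row 2 − 5·(new row 3): 23 − 5·(3/4) = 77/4.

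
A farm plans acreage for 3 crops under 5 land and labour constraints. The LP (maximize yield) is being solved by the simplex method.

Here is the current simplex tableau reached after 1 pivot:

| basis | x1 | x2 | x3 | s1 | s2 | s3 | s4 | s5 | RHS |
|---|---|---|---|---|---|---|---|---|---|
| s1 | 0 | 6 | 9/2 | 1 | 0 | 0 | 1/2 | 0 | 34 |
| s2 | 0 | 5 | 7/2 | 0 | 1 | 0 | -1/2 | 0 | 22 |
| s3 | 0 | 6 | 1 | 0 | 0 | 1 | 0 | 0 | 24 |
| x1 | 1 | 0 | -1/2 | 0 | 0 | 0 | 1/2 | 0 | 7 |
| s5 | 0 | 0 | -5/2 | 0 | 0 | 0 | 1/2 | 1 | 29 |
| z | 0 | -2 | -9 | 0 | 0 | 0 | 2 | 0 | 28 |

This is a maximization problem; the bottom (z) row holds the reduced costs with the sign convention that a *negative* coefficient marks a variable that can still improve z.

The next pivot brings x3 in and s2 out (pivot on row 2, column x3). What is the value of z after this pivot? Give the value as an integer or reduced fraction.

592/7

Minimum ratio for x3: 22/(7/2) = 44/7.
z changes by −(z-row coeff of x3)·ratio = −(-9)·(44/7) = 396/7.
New z = 28 + (396/7) = 592/7.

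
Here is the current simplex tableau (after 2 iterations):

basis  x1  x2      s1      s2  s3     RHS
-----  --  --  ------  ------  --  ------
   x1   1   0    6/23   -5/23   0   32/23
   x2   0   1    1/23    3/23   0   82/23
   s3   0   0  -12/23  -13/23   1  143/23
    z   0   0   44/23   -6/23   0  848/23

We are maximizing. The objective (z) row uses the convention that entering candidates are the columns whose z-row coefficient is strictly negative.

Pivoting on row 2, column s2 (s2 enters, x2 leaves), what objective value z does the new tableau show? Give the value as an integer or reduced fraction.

44

Minimum ratio for s2: (82/23)/(3/23) = 82/3.
z changes by −(z-row coeff of s2)·ratio = −(-6/23)·(82/3) = 164/23.
New z = 848/23 + (164/23) = 44.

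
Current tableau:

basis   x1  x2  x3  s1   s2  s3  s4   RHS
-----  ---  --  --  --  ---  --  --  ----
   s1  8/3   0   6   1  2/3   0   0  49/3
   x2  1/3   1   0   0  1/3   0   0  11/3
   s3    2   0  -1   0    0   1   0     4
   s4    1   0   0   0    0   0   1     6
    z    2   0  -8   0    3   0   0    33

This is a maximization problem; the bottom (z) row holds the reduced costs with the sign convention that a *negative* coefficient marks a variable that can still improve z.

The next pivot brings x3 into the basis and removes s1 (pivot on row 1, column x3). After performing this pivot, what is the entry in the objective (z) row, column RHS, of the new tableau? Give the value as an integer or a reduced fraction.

493/9

Pivot element is row 1, column x3: 6.
Normalize row 1: new (row 1, RHS) = (49/3)/6 = 49/18.
z-row ← z-row − (-8)·(new row 1): 33 − (-8)·(49/18) = 493/9.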